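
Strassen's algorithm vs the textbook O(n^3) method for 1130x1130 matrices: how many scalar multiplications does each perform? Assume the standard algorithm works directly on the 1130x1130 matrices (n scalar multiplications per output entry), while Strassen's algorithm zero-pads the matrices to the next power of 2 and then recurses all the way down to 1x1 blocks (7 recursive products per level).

Matrix multiplication for 1130x1130 matrices:

Strassen's algorithm requires power-of-2 dimensions. Pad 1130x1130 to 2048x2048 (next power of 2).

Standard algorithm: 1130^3 = 1442897000 multiplications
Strassen's algorithm: 7^(log2(2048)) = 7^11 = 1977326743 multiplications
Difference: 1442897000 - 1977326743 = -534429743 (Strassen uses MORE here due to padding overhead — for small or just-over-power-of-2 n, padding can outweigh the per-level savings)

Standard: 1442897000 multiplications (1130^3). Strassen: 1977326743 multiplications (7^11, after padding to 2048x2048). Strassen reduces 8 recursive multiplications to 7 at each level.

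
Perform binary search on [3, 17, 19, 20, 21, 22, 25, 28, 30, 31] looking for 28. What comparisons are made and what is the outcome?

Binary search for 28 in [3, 17, 19, 20, 21, 22, 25, 28, 30, 31]:

lo=0, hi=9, mid=4, arr[mid]=21 -> 21 < 28, search right half
lo=5, hi=9, mid=7, arr[mid]=28 -> Found target at index 7!

Binary search finds 28 at index 7 after 2 comparisons. The search repeatedly halves the search space by comparing with the middle element.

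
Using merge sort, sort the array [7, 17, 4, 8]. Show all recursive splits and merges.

Merge sort trace:

Split: [7, 17, 4, 8] -> [7, 17] and [4, 8]
  Split: [7, 17] -> [7] and [17]
  Merge: [7] + [17] -> [7, 17]
  Split: [4, 8] -> [4] and [8]
  Merge: [4] + [8] -> [4, 8]
Merge: [7, 17] + [4, 8] -> [4, 7, 8, 17]

Final sorted array: [4, 7, 8, 17]

The merge sort proceeds by recursively splitting the array and merging sorted halves.
After all merges, the sorted array is [4, 7, 8, 17].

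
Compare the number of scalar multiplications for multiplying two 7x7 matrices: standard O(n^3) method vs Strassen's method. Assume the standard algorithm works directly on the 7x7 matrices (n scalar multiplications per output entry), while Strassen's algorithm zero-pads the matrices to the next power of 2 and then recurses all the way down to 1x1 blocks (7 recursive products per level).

Matrix multiplication for 7x7 matrices:

Strassen's algorithm requires power-of-2 dimensions. Pad 7x7 to 8x8 (next power of 2).

Standard algorithm: 7^3 = 343 multiplications
Strassen's algorithm: 7^(log2(8)) = 7^3 = 343 multiplications
Savings: 343 - 343 = 0 multiplications

Standard: 343 multiplications (7^3). Strassen: 343 multiplications (7^3, after padding to 8x8). Strassen reduces 8 recursive multiplications to 7 at each level.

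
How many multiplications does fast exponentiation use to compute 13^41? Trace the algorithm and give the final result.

Computing 13^41 by squaring (build up from 13^1; each line after the first costs one multiplication):

13^1 = 13
13^2 = (13^1)^2 = 13^2 = 169
13^4 = (13^2)^2 = 169^2 = 28561
13^5 = 13 * 13^4 = 13 * 28561 = 371293
13^10 = (13^5)^2 = 371293^2 = 137858491849
13^20 = (13^10)^2 = 137858491849^2 = 19004963774880799438801
13^40 = (13^20)^2 = 19004963774880799438801^2 = 361188648084531445929920877641340156544317601
13^41 = 13 * 13^40 = 13 * 361188648084531445929920877641340156544317601 = 4695452425098908797088971409337422035076128813

Result: 4695452425098908797088971409337422035076128813
Multiplications needed: 7 (7 lines after 13^1)

13^41 = 4695452425098908797088971409337422035076128813. Using exponentiation by squaring, this requires 7 multiplications. The key idea: if the exponent is even, square the half-power; if odd, multiply by the base once.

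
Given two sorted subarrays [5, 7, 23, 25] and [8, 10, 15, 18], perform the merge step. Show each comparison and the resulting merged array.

Merging process:

Compare 5 vs 8: take 5 from left. Merged: [5]
Compare 7 vs 8: take 7 from left. Merged: [5, 7]
Compare 23 vs 8: take 8 from right. Merged: [5, 7, 8]
Compare 23 vs 10: take 10 from right. Merged: [5, 7, 8, 10]
Compare 23 vs 15: take 15 from right. Merged: [5, 7, 8, 10, 15]
Compare 23 vs 18: take 18 from right. Merged: [5, 7, 8, 10, 15, 18]
Append remaining from left: [23, 25]. Merged: [5, 7, 8, 10, 15, 18, 23, 25]

Final merged array: [5, 7, 8, 10, 15, 18, 23, 25]
Total comparisons: 6

The merged array is [5, 7, 8, 10, 15, 18, 23, 25], requiring 6 comparisons. The merge step runs in O(n) time where n is the total number of elements.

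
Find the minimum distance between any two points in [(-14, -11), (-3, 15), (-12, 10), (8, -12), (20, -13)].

Computing all pairwise distances among 5 points:

d((-14, -11), (-3, 15)) = 28.2312
d((-14, -11), (-12, 10)) = 21.095
d((-14, -11), (8, -12)) = 22.0227
d((-14, -11), (20, -13)) = 34.0588
d((-3, 15), (-12, 10)) = 10.2956 <-- minimum
d((-3, 15), (8, -12)) = 29.1548
d((-3, 15), (20, -13)) = 36.2353
d((-12, 10), (8, -12)) = 29.7321
d((-12, 10), (20, -13)) = 39.4081
d((8, -12), (20, -13)) = 12.0416

Closest pair: (-3, 15) and (-12, 10) with distance 10.2956

The closest pair is (-3, 15) and (-12, 10) with Euclidean distance 10.2956. For 5 points, brute-force pairwise comparison is shown above. For large n, the divide-and-conquer algorithm (sort by x, recurse on halves, check the dividing strip) achieves O(n log n).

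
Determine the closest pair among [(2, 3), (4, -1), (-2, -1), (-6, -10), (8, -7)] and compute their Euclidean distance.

Computing all pairwise distances among 5 points:

d((2, 3), (4, -1)) = 4.4721 <-- minimum
d((2, 3), (-2, -1)) = 5.6569
d((2, 3), (-6, -10)) = 15.2643
d((2, 3), (8, -7)) = 11.6619
d((4, -1), (-2, -1)) = 6.0
d((4, -1), (-6, -10)) = 13.4536
d((4, -1), (8, -7)) = 7.2111
d((-2, -1), (-6, -10)) = 9.8489
d((-2, -1), (8, -7)) = 11.6619
d((-6, -10), (8, -7)) = 14.3178

Closest pair: (2, 3) and (4, -1) with distance 4.4721

The closest pair is (2, 3) and (4, -1) with Euclidean distance 4.4721. For 5 points, brute-force pairwise comparison is shown above. For large n, the divide-and-conquer algorithm (sort by x, recurse on halves, check the dividing strip) achieves O(n log n).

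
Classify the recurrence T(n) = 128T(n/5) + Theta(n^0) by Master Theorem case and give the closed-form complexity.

Master Theorem for T(n) = 128T(n/5) + O(n^0):

a = 128, b = 5, c = 0
log_b(a) = log_5(128) = 3.0147

Case 1: c = 0 < log_5(128) = 3.0147
T(n) = O(n^(log_5 128))

For T(n) = 128T(n/5) + O(n^0): log_5(128) = 3.0147. This is Case 1 of the Master Theorem (c < log_b(a), work dominated by leaves), giving O(n^(log_5 128)).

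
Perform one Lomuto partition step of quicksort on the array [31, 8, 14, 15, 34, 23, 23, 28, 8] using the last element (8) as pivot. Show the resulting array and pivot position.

Lomuto partition with pivot = 8:

Initial array: [31, 8, 14, 15, 34, 23, 23, 28, 8]

arr[0]=31 > 8: no swap
arr[1]=8 <= 8: swap with position 0, array becomes [8, 31, 14, 15, 34, 23, 23, 28, 8]
arr[2]=14 > 8: no swap
arr[3]=15 > 8: no swap
arr[4]=34 > 8: no swap
arr[5]=23 > 8: no swap
arr[6]=23 > 8: no swap
arr[7]=28 > 8: no swap

Place pivot at position 1: [8, 8, 14, 15, 34, 23, 23, 28, 31]
Pivot position: 1

After partitioning with pivot 8, the array becomes [8, 8, 14, 15, 34, 23, 23, 28, 31]. The pivot is placed at index 1. All elements to the left of the pivot are <= 8, and all elements to the right are > 8.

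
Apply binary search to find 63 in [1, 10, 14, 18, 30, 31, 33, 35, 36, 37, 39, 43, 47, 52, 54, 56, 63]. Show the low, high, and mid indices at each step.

Binary search for 63 in [1, 10, 14, 18, 30, 31, 33, 35, 36, 37, 39, 43, 47, 52, 54, 56, 63]:

lo=0, hi=16, mid=8, arr[mid]=36 -> 36 < 63, search right half
lo=9, hi=16, mid=12, arr[mid]=47 -> 47 < 63, search right half
lo=13, hi=16, mid=14, arr[mid]=54 -> 54 < 63, search right half
lo=15, hi=16, mid=15, arr[mid]=56 -> 56 < 63, search right half
lo=16, hi=16, mid=16, arr[mid]=63 -> Found target at index 16!

Binary search finds 63 at index 16 after 5 comparisons. The search repeatedly halves the search space by comparing with the middle element.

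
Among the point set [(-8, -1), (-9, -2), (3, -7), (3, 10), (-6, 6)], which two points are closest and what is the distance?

Computing all pairwise distances among 5 points:

d((-8, -1), (-9, -2)) = 1.4142 <-- minimum
d((-8, -1), (3, -7)) = 12.53
d((-8, -1), (3, 10)) = 15.5563
d((-8, -1), (-6, 6)) = 7.2801
d((-9, -2), (3, -7)) = 13.0
d((-9, -2), (3, 10)) = 16.9706
d((-9, -2), (-6, 6)) = 8.544
d((3, -7), (3, 10)) = 17.0
d((3, -7), (-6, 6)) = 15.8114
d((3, 10), (-6, 6)) = 9.8489

Closest pair: (-8, -1) and (-9, -2) with distance 1.4142

The closest pair is (-8, -1) and (-9, -2) with Euclidean distance 1.4142. For 5 points, brute-force pairwise comparison is shown above. For large n, the divide-and-conquer algorithm (sort by x, recurse on halves, check the dividing strip) achieves O(n log n).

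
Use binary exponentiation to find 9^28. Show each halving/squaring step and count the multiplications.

Computing 9^28 by squaring (build up from 9^1; each line after the first costs one multiplication):

9^1 = 9
9^2 = (9^1)^2 = 9^2 = 81
9^3 = 9 * 9^2 = 9 * 81 = 729
9^6 = (9^3)^2 = 729^2 = 531441
9^7 = 9 * 9^6 = 9 * 531441 = 4782969
9^14 = (9^7)^2 = 4782969^2 = 22876792454961
9^28 = (9^14)^2 = 22876792454961^2 = 523347633027360537213511521

Result: 523347633027360537213511521
Multiplications needed: 6 (6 lines after 9^1)

9^28 = 523347633027360537213511521. Using exponentiation by squaring, this requires 6 multiplications. The key idea: if the exponent is even, square the half-power; if odd, multiply by the base once.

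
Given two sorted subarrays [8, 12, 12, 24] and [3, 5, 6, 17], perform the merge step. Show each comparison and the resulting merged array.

Merging process:

Compare 8 vs 3: take 3 from right. Merged: [3]
Compare 8 vs 5: take 5 from right. Merged: [3, 5]
Compare 8 vs 6: take 6 from right. Merged: [3, 5, 6]
Compare 8 vs 17: take 8 from left. Merged: [3, 5, 6, 8]
Compare 12 vs 17: take 12 from left. Merged: [3, 5, 6, 8, 12]
Compare 12 vs 17: take 12 from left. Merged: [3, 5, 6, 8, 12, 12]
Compare 24 vs 17: take 17 from right. Merged: [3, 5, 6, 8, 12, 12, 17]
Append remaining from left: [24]. Merged: [3, 5, 6, 8, 12, 12, 17, 24]

Final merged array: [3, 5, 6, 8, 12, 12, 17, 24]
Total comparisons: 7

The merged array is [3, 5, 6, 8, 12, 12, 17, 24], requiring 7 comparisons. The merge step runs in O(n) time where n is the total number of elements.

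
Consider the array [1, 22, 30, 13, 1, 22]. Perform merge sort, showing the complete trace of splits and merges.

Merge sort trace:

Split: [1, 22, 30, 13, 1, 22] -> [1, 22, 30] and [13, 1, 22]
  Split: [1, 22, 30] -> [1] and [22, 30]
    Split: [22, 30] -> [22] and [30]
    Merge: [22] + [30] -> [22, 30]
  Merge: [1] + [22, 30] -> [1, 22, 30]
  Split: [13, 1, 22] -> [13] and [1, 22]
    Split: [1, 22] -> [1] and [22]
    Merge: [1] + [22] -> [1, 22]
  Merge: [13] + [1, 22] -> [1, 13, 22]
Merge: [1, 22, 30] + [1, 13, 22] -> [1, 1, 13, 22, 22, 30]

Final sorted array: [1, 1, 13, 22, 22, 30]

The merge sort proceeds by recursively splitting the array and merging sorted halves.
After all merges, the sorted array is [1, 1, 13, 22, 22, 30].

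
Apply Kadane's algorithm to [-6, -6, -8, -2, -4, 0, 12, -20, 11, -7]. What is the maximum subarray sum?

Using Kadane's algorithm on [-6, -6, -8, -2, -4, 0, 12, -20, 11, -7]:

Scanning through the array:
Position 1 (value -6): max_ending_here = -6, max_so_far = -6
Position 2 (value -8): max_ending_here = -8, max_so_far = -6
Position 3 (value -2): max_ending_here = -2, max_so_far = -2
Position 4 (value -4): max_ending_here = -4, max_so_far = -2
Position 5 (value 0): max_ending_here = 0, max_so_far = 0
Position 6 (value 12): max_ending_here = 12, max_so_far = 12
Position 7 (value -20): max_ending_here = -8, max_so_far = 12
Position 8 (value 11): max_ending_here = 11, max_so_far = 12
Position 9 (value -7): max_ending_here = 4, max_so_far = 12

Maximum subarray: [0, 12]
Maximum sum: 12

The maximum subarray is [0, 12] with sum 12. This subarray runs from index 5 to index 6.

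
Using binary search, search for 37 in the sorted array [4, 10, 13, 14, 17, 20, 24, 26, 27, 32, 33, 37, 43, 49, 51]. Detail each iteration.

Binary search for 37 in [4, 10, 13, 14, 17, 20, 24, 26, 27, 32, 33, 37, 43, 49, 51]:

lo=0, hi=14, mid=7, arr[mid]=26 -> 26 < 37, search right half
lo=8, hi=14, mid=11, arr[mid]=37 -> Found target at index 11!

Binary search finds 37 at index 11 after 2 comparisons. The search repeatedly halves the search space by comparing with the middle element.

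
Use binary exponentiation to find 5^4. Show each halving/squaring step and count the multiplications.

Computing 5^4 by squaring (build up from 5^1; each line after the first costs one multiplication):

5^1 = 5
5^2 = (5^1)^2 = 5^2 = 25
5^4 = (5^2)^2 = 25^2 = 625

Result: 625
Multiplications needed: 2 (2 lines after 5^1)

5^4 = 625. Using exponentiation by squaring, this requires 2 multiplications. The key idea: if the exponent is even, square the half-power; if odd, multiply by the base once.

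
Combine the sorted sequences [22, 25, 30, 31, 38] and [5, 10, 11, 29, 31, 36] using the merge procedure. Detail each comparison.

Merging process:

Compare 22 vs 5: take 5 from right. Merged: [5]
Compare 22 vs 10: take 10 from right. Merged: [5, 10]
Compare 22 vs 11: take 11 from right. Merged: [5, 10, 11]
Compare 22 vs 29: take 22 from left. Merged: [5, 10, 11, 22]
Compare 25 vs 29: take 25 from left. Merged: [5, 10, 11, 22, 25]
Compare 30 vs 29: take 29 from right. Merged: [5, 10, 11, 22, 25, 29]
Compare 30 vs 31: take 30 from left. Merged: [5, 10, 11, 22, 25, 29, 30]
Compare 31 vs 31: take 31 from left. Merged: [5, 10, 11, 22, 25, 29, 30, 31]
Compare 38 vs 31: take 31 from right. Merged: [5, 10, 11, 22, 25, 29, 30, 31, 31]
Compare 38 vs 36: take 36 from right. Merged: [5, 10, 11, 22, 25, 29, 30, 31, 31, 36]
Append remaining from left: [38]. Merged: [5, 10, 11, 22, 25, 29, 30, 31, 31, 36, 38]

Final merged array: [5, 10, 11, 22, 25, 29, 30, 31, 31, 36, 38]
Total comparisons: 10

The merged array is [5, 10, 11, 22, 25, 29, 30, 31, 31, 36, 38], requiring 10 comparisons. The merge step runs in O(n) time where n is the total number of elements.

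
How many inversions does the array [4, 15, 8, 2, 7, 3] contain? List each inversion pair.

Finding inversions in [4, 15, 8, 2, 7, 3]:

(0, 3): arr[0]=4 > arr[3]=2
(0, 5): arr[0]=4 > arr[5]=3
(1, 2): arr[1]=15 > arr[2]=8
(1, 3): arr[1]=15 > arr[3]=2
(1, 4): arr[1]=15 > arr[4]=7
(1, 5): arr[1]=15 > arr[5]=3
(2, 3): arr[2]=8 > arr[3]=2
(2, 4): arr[2]=8 > arr[4]=7
(2, 5): arr[2]=8 > arr[5]=3
(4, 5): arr[4]=7 > arr[5]=3

Total inversions: 10

The array has 10 inversion(s): (0,3), (0,5), (1,2), (1,3), (1,4), (1,5), (2,3), (2,4), (2,5), (4,5). Each pair (i,j) satisfies i < j and arr[i] > arr[j].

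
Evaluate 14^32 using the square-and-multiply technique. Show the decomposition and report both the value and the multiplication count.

Computing 14^32 by squaring (build up from 14^1; each line after the first costs one multiplication):

14^1 = 14
14^2 = (14^1)^2 = 14^2 = 196
14^4 = (14^2)^2 = 196^2 = 38416
14^8 = (14^4)^2 = 38416^2 = 1475789056
14^16 = (14^8)^2 = 1475789056^2 = 2177953337809371136
14^32 = (14^16)^2 = 2177953337809371136^2 = 4743480741674980702700443299789930496

Result: 4743480741674980702700443299789930496
Multiplications needed: 5 (5 lines after 14^1)

14^32 = 4743480741674980702700443299789930496. Using exponentiation by squaring, this requires 5 multiplications. The key idea: if the exponent is even, square the half-power; if odd, multiply by the base once.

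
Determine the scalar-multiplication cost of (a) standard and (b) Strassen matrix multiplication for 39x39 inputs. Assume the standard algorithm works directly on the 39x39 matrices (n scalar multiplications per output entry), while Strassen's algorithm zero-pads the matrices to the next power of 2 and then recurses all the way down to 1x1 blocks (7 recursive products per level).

Matrix multiplication for 39x39 matrices:

Strassen's algorithm requires power-of-2 dimensions. Pad 39x39 to 64x64 (next power of 2).

Standard algorithm: 39^3 = 59319 multiplications
Strassen's algorithm: 7^(log2(64)) = 7^6 = 117649 multiplications
Difference: 59319 - 117649 = -58330 (Strassen uses MORE here due to padding overhead — for small or just-over-power-of-2 n, padding can outweigh the per-level savings)

Standard: 59319 multiplications (39^3). Strassen: 117649 multiplications (7^6, after padding to 64x64). Strassen reduces 8 recursive multiplications to 7 at each level.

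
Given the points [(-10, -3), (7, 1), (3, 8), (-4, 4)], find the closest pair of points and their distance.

Computing all pairwise distances among 4 points:

d((-10, -3), (7, 1)) = 17.4642
d((-10, -3), (3, 8)) = 17.0294
d((-10, -3), (-4, 4)) = 9.2195
d((7, 1), (3, 8)) = 8.0623 <-- minimum
d((7, 1), (-4, 4)) = 11.4018
d((3, 8), (-4, 4)) = 8.0623 <-- minimum

Minimum distance: 8.0623 (tie among 2 pairs: (7, 1) and (3, 8); (3, 8) and (-4, 4))

The minimum Euclidean distance is 8.0623. There is a tie: 2 pairs achieve this minimum — (7, 1) and (3, 8); (3, 8) and (-4, 4). Any of these is a valid closest pair. For 4 points, brute-force pairwise comparison is shown above. For large n, the divide-and-conquer algorithm (sort by x, recurse on halves, check the dividing strip) achieves O(n log n).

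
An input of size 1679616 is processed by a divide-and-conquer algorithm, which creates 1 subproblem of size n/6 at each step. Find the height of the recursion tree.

For divide and conquer with division factor 6:

Problem sizes at each level:
Level 0: 1679616
Level 1: 279936
Level 2: 46656
Level 3: 7776
Level 4: 1296
Level 5: 216
Level 6: 36
Level 7: 6
Level 8: 1

The root is level 0 and the size-1 base case is level 8 (the tree spans levels 0 through 8, i.e. 9 levels counting the root), so the depth is the number of divisions: log_6(1679616) = 8

The recursion tree depth is log_6(1679616) = 8. At each level, the problem size is divided by 6, so it takes 8 divisions to reduce to a base case of size 1. The algorithm makes 1 recursive call at each level.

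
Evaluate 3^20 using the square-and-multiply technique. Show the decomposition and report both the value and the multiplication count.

Computing 3^20 by squaring (build up from 3^1; each line after the first costs one multiplication):

3^1 = 3
3^2 = (3^1)^2 = 3^2 = 9
3^4 = (3^2)^2 = 9^2 = 81
3^5 = 3 * 3^4 = 3 * 81 = 243
3^10 = (3^5)^2 = 243^2 = 59049
3^20 = (3^10)^2 = 59049^2 = 3486784401

Result: 3486784401
Multiplications needed: 5 (5 lines after 3^1)

3^20 = 3486784401. Using exponentiation by squaring, this requires 5 multiplications. The key idea: if the exponent is even, square the half-power; if odd, multiply by the base once.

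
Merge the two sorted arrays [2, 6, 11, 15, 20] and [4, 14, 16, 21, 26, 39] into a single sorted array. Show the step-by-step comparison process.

Merging process:

Compare 2 vs 4: take 2 from left. Merged: [2]
Compare 6 vs 4: take 4 from right. Merged: [2, 4]
Compare 6 vs 14: take 6 from left. Merged: [2, 4, 6]
Compare 11 vs 14: take 11 from left. Merged: [2, 4, 6, 11]
Compare 15 vs 14: take 14 from right. Merged: [2, 4, 6, 11, 14]
Compare 15 vs 16: take 15 from left. Merged: [2, 4, 6, 11, 14, 15]
Compare 20 vs 16: take 16 from right. Merged: [2, 4, 6, 11, 14, 15, 16]
Compare 20 vs 21: take 20 from left. Merged: [2, 4, 6, 11, 14, 15, 16, 20]
Append remaining from right: [21, 26, 39]. Merged: [2, 4, 6, 11, 14, 15, 16, 20, 21, 26, 39]

Final merged array: [2, 4, 6, 11, 14, 15, 16, 20, 21, 26, 39]
Total comparisons: 8

The merged array is [2, 4, 6, 11, 14, 15, 16, 20, 21, 26, 39], requiring 8 comparisons. The merge step runs in O(n) time where n is the total number of elements.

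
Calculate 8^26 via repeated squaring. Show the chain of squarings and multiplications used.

Computing 8^26 by squaring (build up from 8^1; each line after the first costs one multiplication):

8^1 = 8
8^2 = (8^1)^2 = 8^2 = 64
8^3 = 8 * 8^2 = 8 * 64 = 512
8^6 = (8^3)^2 = 512^2 = 262144
8^12 = (8^6)^2 = 262144^2 = 68719476736
8^13 = 8 * 8^12 = 8 * 68719476736 = 549755813888
8^26 = (8^13)^2 = 549755813888^2 = 302231454903657293676544

Result: 302231454903657293676544
Multiplications needed: 6 (6 lines after 8^1)

8^26 = 302231454903657293676544. Using exponentiation by squaring, this requires 6 multiplications. The key idea: if the exponent is even, square the half-power; if odd, multiply by the base once.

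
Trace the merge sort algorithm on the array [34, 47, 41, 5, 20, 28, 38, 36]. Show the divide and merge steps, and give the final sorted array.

Merge sort trace:

Split: [34, 47, 41, 5, 20, 28, 38, 36] -> [34, 47, 41, 5] and [20, 28, 38, 36]
  Split: [34, 47, 41, 5] -> [34, 47] and [41, 5]
    Split: [34, 47] -> [34] and [47]
    Merge: [34] + [47] -> [34, 47]
    Split: [41, 5] -> [41] and [5]
    Merge: [41] + [5] -> [5, 41]
  Merge: [34, 47] + [5, 41] -> [5, 34, 41, 47]
  Split: [20, 28, 38, 36] -> [20, 28] and [38, 36]
    Split: [20, 28] -> [20] and [28]
    Merge: [20] + [28] -> [20, 28]
    Split: [38, 36] -> [38] and [36]
    Merge: [38] + [36] -> [36, 38]
  Merge: [20, 28] + [36, 38] -> [20, 28, 36, 38]
Merge: [5, 34, 41, 47] + [20, 28, 36, 38] -> [5, 20, 28, 34, 36, 38, 41, 47]

Final sorted array: [5, 20, 28, 34, 36, 38, 41, 47]

The merge sort proceeds by recursively splitting the array and merging sorted halves.
After all merges, the sorted array is [5, 20, 28, 34, 36, 38, 41, 47].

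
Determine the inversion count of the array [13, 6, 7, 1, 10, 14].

Finding inversions in [13, 6, 7, 1, 10, 14]:

(0, 1): arr[0]=13 > arr[1]=6
(0, 2): arr[0]=13 > arr[2]=7
(0, 3): arr[0]=13 > arr[3]=1
(0, 4): arr[0]=13 > arr[4]=10
(1, 3): arr[1]=6 > arr[3]=1
(2, 3): arr[2]=7 > arr[3]=1

Total inversions: 6

The array has 6 inversion(s): (0,1), (0,2), (0,3), (0,4), (1,3), (2,3). Each pair (i,j) satisfies i < j and arr[i] > arr[j].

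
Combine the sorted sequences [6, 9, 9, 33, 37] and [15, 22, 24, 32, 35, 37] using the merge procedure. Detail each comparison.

Merging process:

Compare 6 vs 15: take 6 from left. Merged: [6]
Compare 9 vs 15: take 9 from left. Merged: [6, 9]
Compare 9 vs 15: take 9 from left. Merged: [6, 9, 9]
Compare 33 vs 15: take 15 from right. Merged: [6, 9, 9, 15]
Compare 33 vs 22: take 22 from right. Merged: [6, 9, 9, 15, 22]
Compare 33 vs 24: take 24 from right. Merged: [6, 9, 9, 15, 22, 24]
Compare 33 vs 32: take 32 from right. Merged: [6, 9, 9, 15, 22, 24, 32]
Compare 33 vs 35: take 33 from left. Merged: [6, 9, 9, 15, 22, 24, 32, 33]
Compare 37 vs 35: take 35 from right. Merged: [6, 9, 9, 15, 22, 24, 32, 33, 35]
Compare 37 vs 37: take 37 from left. Merged: [6, 9, 9, 15, 22, 24, 32, 33, 35, 37]
Append remaining from right: [37]. Merged: [6, 9, 9, 15, 22, 24, 32, 33, 35, 37, 37]

Final merged array: [6, 9, 9, 15, 22, 24, 32, 33, 35, 37, 37]
Total comparisons: 10

The merged array is [6, 9, 9, 15, 22, 24, 32, 33, 35, 37, 37], requiring 10 comparisons. The merge step runs in O(n) time where n is the total number of elements.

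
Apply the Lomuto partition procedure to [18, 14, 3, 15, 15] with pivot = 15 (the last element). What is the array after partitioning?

Lomuto partition with pivot = 15:

Initial array: [18, 14, 3, 15, 15]

arr[0]=18 > 15: no swap
arr[1]=14 <= 15: swap with position 0, array becomes [14, 18, 3, 15, 15]
arr[2]=3 <= 15: swap with position 1, array becomes [14, 3, 18, 15, 15]
arr[3]=15 <= 15: swap with position 2, array becomes [14, 3, 15, 18, 15]

Place pivot at position 3: [14, 3, 15, 15, 18]
Pivot position: 3

After partitioning with pivot 15, the array becomes [14, 3, 15, 15, 18]. The pivot is placed at index 3. All elements to the left of the pivot are <= 15, and all elements to the right are > 15.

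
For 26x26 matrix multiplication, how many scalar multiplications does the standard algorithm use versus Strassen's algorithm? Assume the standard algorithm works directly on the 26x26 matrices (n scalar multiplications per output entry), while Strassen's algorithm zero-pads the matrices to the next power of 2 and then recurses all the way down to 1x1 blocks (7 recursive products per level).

Matrix multiplication for 26x26 matrices:

Strassen's algorithm requires power-of-2 dimensions. Pad 26x26 to 32x32 (next power of 2).

Standard algorithm: 26^3 = 17576 multiplications
Strassen's algorithm: 7^(log2(32)) = 7^5 = 16807 multiplications
Savings: 17576 - 16807 = 769 multiplications

Standard: 17576 multiplications (26^3). Strassen: 16807 multiplications (7^5, after padding to 32x32). Strassen reduces 8 recursive multiplications to 7 at each level.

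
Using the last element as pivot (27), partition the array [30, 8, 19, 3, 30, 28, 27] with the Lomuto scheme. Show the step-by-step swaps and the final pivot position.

Lomuto partition with pivot = 27:

Initial array: [30, 8, 19, 3, 30, 28, 27]

arr[0]=30 > 27: no swap
arr[1]=8 <= 27: swap with position 0, array becomes [8, 30, 19, 3, 30, 28, 27]
arr[2]=19 <= 27: swap with position 1, array becomes [8, 19, 30, 3, 30, 28, 27]
arr[3]=3 <= 27: swap with position 2, array becomes [8, 19, 3, 30, 30, 28, 27]
arr[4]=30 > 27: no swap
arr[5]=28 > 27: no swap

Place pivot at position 3: [8, 19, 3, 27, 30, 28, 30]
Pivot position: 3

After partitioning with pivot 27, the array becomes [8, 19, 3, 27, 30, 28, 30]. The pivot is placed at index 3. All elements to the left of the pivot are <= 27, and all elements to the right are > 27.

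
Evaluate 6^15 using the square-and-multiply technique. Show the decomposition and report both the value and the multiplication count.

Computing 6^15 by squaring (build up from 6^1; each line after the first costs one multiplication):

6^1 = 6
6^2 = (6^1)^2 = 6^2 = 36
6^3 = 6 * 6^2 = 6 * 36 = 216
6^6 = (6^3)^2 = 216^2 = 46656
6^7 = 6 * 6^6 = 6 * 46656 = 279936
6^14 = (6^7)^2 = 279936^2 = 78364164096
6^15 = 6 * 6^14 = 6 * 78364164096 = 470184984576

Result: 470184984576
Multiplications needed: 6 (6 lines after 6^1)

6^15 = 470184984576. Using exponentiation by squaring, this requires 6 multiplications. The key idea: if the exponent is even, square the half-power; if odd, multiply by the base once.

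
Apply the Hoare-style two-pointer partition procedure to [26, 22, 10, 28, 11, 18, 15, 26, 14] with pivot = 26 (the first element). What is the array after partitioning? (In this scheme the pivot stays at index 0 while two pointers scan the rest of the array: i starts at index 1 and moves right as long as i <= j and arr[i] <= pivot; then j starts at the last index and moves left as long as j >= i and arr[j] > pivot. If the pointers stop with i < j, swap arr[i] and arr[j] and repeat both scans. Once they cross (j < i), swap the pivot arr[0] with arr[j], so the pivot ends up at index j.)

Hoare-style two-pointer partition with pivot = 26:

Initial array: [26, 22, 10, 28, 11, 18, 15, 26, 14]

Pointers start at i = 1, j = 8.
i stops at index 3 (arr[3]=28 > 26), j stops at index 8 (arr[8]=14 <= 26): swap arr[3] and arr[8], array becomes [26, 22, 10, 14, 11, 18, 15, 26, 28]
i ends at 8, j ends at 7: the pointers have crossed (j < i), so scanning stops.

Swap pivot arr[0] with arr[7] to place pivot at position 7: [26, 22, 10, 14, 11, 18, 15, 26, 28]
Pivot position: 7

After partitioning with pivot 26, the array becomes [26, 22, 10, 14, 11, 18, 15, 26, 28]. The pivot is placed at index 7. All elements to the left of the pivot are <= 26, and all elements to the right are > 26.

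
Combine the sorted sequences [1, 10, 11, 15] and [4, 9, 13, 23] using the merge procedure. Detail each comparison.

Merging process:

Compare 1 vs 4: take 1 from left. Merged: [1]
Compare 10 vs 4: take 4 from right. Merged: [1, 4]
Compare 10 vs 9: take 9 from right. Merged: [1, 4, 9]
Compare 10 vs 13: take 10 from left. Merged: [1, 4, 9, 10]
Compare 11 vs 13: take 11 from left. Merged: [1, 4, 9, 10, 11]
Compare 15 vs 13: take 13 from right. Merged: [1, 4, 9, 10, 11, 13]
Compare 15 vs 23: take 15 from left. Merged: [1, 4, 9, 10, 11, 13, 15]
Append remaining from right: [23]. Merged: [1, 4, 9, 10, 11, 13, 15, 23]

Final merged array: [1, 4, 9, 10, 11, 13, 15, 23]
Total comparisons: 7

The merged array is [1, 4, 9, 10, 11, 13, 15, 23], requiring 7 comparisons. The merge step runs in O(n) time where n is the total number of elements.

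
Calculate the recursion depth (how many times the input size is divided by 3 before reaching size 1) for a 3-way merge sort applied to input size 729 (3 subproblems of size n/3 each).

For divide and conquer with division factor 3:

Problem sizes at each level:
Level 0: 729
Level 1: 243
Level 2: 81
Level 3: 27
Level 4: 9
Level 5: 3
Level 6: 1

The root is level 0 and the size-1 base case is level 6 (the tree spans levels 0 through 6, i.e. 7 levels counting the root), so the depth is the number of divisions: log_3(729) = 6

The recursion tree depth is log_3(729) = 6. At each level, the problem size is divided by 3, so it takes 6 divisions to reduce to a base case of size 1. The algorithm makes 3 recursive calls at each level.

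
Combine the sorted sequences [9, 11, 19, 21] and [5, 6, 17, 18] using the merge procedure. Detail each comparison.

Merging process:

Compare 9 vs 5: take 5 from right. Merged: [5]
Compare 9 vs 6: take 6 from right. Merged: [5, 6]
Compare 9 vs 17: take 9 from left. Merged: [5, 6, 9]
Compare 11 vs 17: take 11 from left. Merged: [5, 6, 9, 11]
Compare 19 vs 17: take 17 from right. Merged: [5, 6, 9, 11, 17]
Compare 19 vs 18: take 18 from right. Merged: [5, 6, 9, 11, 17, 18]
Append remaining from left: [19, 21]. Merged: [5, 6, 9, 11, 17, 18, 19, 21]

Final merged array: [5, 6, 9, 11, 17, 18, 19, 21]
Total comparisons: 6

The merged array is [5, 6, 9, 11, 17, 18, 19, 21], requiring 6 comparisons. The merge step runs in O(n) time where n is the total number of elements.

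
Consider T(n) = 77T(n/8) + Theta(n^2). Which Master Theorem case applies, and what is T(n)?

Master Theorem for T(n) = 77T(n/8) + O(n^2):

a = 77, b = 8, c = 2
log_b(a) = log_8(77) = 2.0889

Case 1: c = 2 < log_8(77) = 2.0889
T(n) = O(n^(log_8 77))

For T(n) = 77T(n/8) + O(n^2): log_8(77) = 2.0889. This is Case 1 of the Master Theorem (c < log_b(a), work dominated by leaves), giving O(n^(log_8 77)).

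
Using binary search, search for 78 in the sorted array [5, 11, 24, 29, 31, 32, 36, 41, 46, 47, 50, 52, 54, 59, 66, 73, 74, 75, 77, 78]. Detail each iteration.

Binary search for 78 in [5, 11, 24, 29, 31, 32, 36, 41, 46, 47, 50, 52, 54, 59, 66, 73, 74, 75, 77, 78]:

lo=0, hi=19, mid=9, arr[mid]=47 -> 47 < 78, search right half
lo=10, hi=19, mid=14, arr[mid]=66 -> 66 < 78, search right half
lo=15, hi=19, mid=17, arr[mid]=75 -> 75 < 78, search right half
lo=18, hi=19, mid=18, arr[mid]=77 -> 77 < 78, search right half
lo=19, hi=19, mid=19, arr[mid]=78 -> Found target at index 19!

Binary search finds 78 at index 19 after 5 comparisons. The search repeatedly halves the search space by comparing with the middle element.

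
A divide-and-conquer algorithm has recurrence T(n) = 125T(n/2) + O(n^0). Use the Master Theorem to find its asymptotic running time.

Master Theorem for T(n) = 125T(n/2) + O(n^0):

a = 125, b = 2, c = 0
log_b(a) = log_2(125) = 6.9658

Case 1: c = 0 < log_2(125) = 6.9658
T(n) = O(n^(log_2 125))

For T(n) = 125T(n/2) + O(n^0): log_2(125) = 6.9658. This is Case 1 of the Master Theorem (c < log_b(a), work dominated by leaves), giving O(n^(log_2 125)).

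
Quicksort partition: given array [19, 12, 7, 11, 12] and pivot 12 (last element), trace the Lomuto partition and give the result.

Lomuto partition with pivot = 12:

Initial array: [19, 12, 7, 11, 12]

arr[0]=19 > 12: no swap
arr[1]=12 <= 12: swap with position 0, array becomes [12, 19, 7, 11, 12]
arr[2]=7 <= 12: swap with position 1, array becomes [12, 7, 19, 11, 12]
arr[3]=11 <= 12: swap with position 2, array becomes [12, 7, 11, 19, 12]

Place pivot at position 3: [12, 7, 11, 12, 19]
Pivot position: 3

After partitioning with pivot 12, the array becomes [12, 7, 11, 12, 19]. The pivot is placed at index 3. All elements to the left of the pivot are <= 12, and all elements to the right are > 12.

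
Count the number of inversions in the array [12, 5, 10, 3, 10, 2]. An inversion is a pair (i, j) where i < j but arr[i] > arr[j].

Finding inversions in [12, 5, 10, 3, 10, 2]:

(0, 1): arr[0]=12 > arr[1]=5
(0, 2): arr[0]=12 > arr[2]=10
(0, 3): arr[0]=12 > arr[3]=3
(0, 4): arr[0]=12 > arr[4]=10
(0, 5): arr[0]=12 > arr[5]=2
(1, 3): arr[1]=5 > arr[3]=3
(1, 5): arr[1]=5 > arr[5]=2
(2, 3): arr[2]=10 > arr[3]=3
(2, 5): arr[2]=10 > arr[5]=2
(3, 5): arr[3]=3 > arr[5]=2
(4, 5): arr[4]=10 > arr[5]=2

Total inversions: 11

The array has 11 inversion(s): (0,1), (0,2), (0,3), (0,4), (0,5), (1,3), (1,5), (2,3), (2,5), (3,5), (4,5). Each pair (i,j) satisfies i < j and arr[i] > arr[j].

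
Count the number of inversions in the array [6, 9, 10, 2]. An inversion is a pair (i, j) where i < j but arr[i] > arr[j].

Finding inversions in [6, 9, 10, 2]:

(0, 3): arr[0]=6 > arr[3]=2
(1, 3): arr[1]=9 > arr[3]=2
(2, 3): arr[2]=10 > arr[3]=2

Total inversions: 3

The array has 3 inversion(s): (0,3), (1,3), (2,3). Each pair (i,j) satisfies i < j and arr[i] > arr[j].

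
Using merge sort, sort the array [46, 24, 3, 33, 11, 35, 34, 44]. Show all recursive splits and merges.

Merge sort trace:

Split: [46, 24, 3, 33, 11, 35, 34, 44] -> [46, 24, 3, 33] and [11, 35, 34, 44]
  Split: [46, 24, 3, 33] -> [46, 24] and [3, 33]
    Split: [46, 24] -> [46] and [24]
    Merge: [46] + [24] -> [24, 46]
    Split: [3, 33] -> [3] and [33]
    Merge: [3] + [33] -> [3, 33]
  Merge: [24, 46] + [3, 33] -> [3, 24, 33, 46]
  Split: [11, 35, 34, 44] -> [11, 35] and [34, 44]
    Split: [11, 35] -> [11] and [35]
    Merge: [11] + [35] -> [11, 35]
    Split: [34, 44] -> [34] and [44]
    Merge: [34] + [44] -> [34, 44]
  Merge: [11, 35] + [34, 44] -> [11, 34, 35, 44]
Merge: [3, 24, 33, 46] + [11, 34, 35, 44] -> [3, 11, 24, 33, 34, 35, 44, 46]

Final sorted array: [3, 11, 24, 33, 34, 35, 44, 46]

The merge sort proceeds by recursively splitting the array and merging sorted halves.
After all merges, the sorted array is [3, 11, 24, 33, 34, 35, 44, 46].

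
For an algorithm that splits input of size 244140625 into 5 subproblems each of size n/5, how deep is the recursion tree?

For divide and conquer with division factor 5:

Problem sizes at each level:
Level 0: 244140625
Level 1: 48828125
Level 2: 9765625
Level 3: 1953125
Level 4: 390625
Level 5: 78125
Level 6: 15625
Level 7: 3125
Level 8: 625
Level 9: 125
Level 10: 25
Level 11: 5
Level 12: 1

The root is level 0 and the size-1 base case is level 12 (the tree spans levels 0 through 12, i.e. 13 levels counting the root), so the depth is the number of divisions: log_5(244140625) = 12

The recursion tree depth is log_5(244140625) = 12. At each level, the problem size is divided by 5, so it takes 12 divisions to reduce to a base case of size 1. The algorithm makes 5 recursive calls at each level.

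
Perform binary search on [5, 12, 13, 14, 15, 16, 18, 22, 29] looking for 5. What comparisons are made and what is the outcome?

Binary search for 5 in [5, 12, 13, 14, 15, 16, 18, 22, 29]:

lo=0, hi=8, mid=4, arr[mid]=15 -> 15 > 5, search left half
lo=0, hi=3, mid=1, arr[mid]=12 -> 12 > 5, search left half
lo=0, hi=0, mid=0, arr[mid]=5 -> Found target at index 0!

Binary search finds 5 at index 0 after 3 comparisons. The search repeatedly halves the search space by comparing with the middle element.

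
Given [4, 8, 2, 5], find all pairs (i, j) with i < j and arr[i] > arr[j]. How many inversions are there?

Finding inversions in [4, 8, 2, 5]:

(0, 2): arr[0]=4 > arr[2]=2
(1, 2): arr[1]=8 > arr[2]=2
(1, 3): arr[1]=8 > arr[3]=5

Total inversions: 3

The array has 3 inversion(s): (0,2), (1,2), (1,3). Each pair (i,j) satisfies i < j and arr[i] > arr[j].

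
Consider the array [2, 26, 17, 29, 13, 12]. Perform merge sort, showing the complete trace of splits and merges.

Merge sort trace:

Split: [2, 26, 17, 29, 13, 12] -> [2, 26, 17] and [29, 13, 12]
  Split: [2, 26, 17] -> [2] and [26, 17]
    Split: [26, 17] -> [26] and [17]
    Merge: [26] + [17] -> [17, 26]
  Merge: [2] + [17, 26] -> [2, 17, 26]
  Split: [29, 13, 12] -> [29] and [13, 12]
    Split: [13, 12] -> [13] and [12]
    Merge: [13] + [12] -> [12, 13]
  Merge: [29] + [12, 13] -> [12, 13, 29]
Merge: [2, 17, 26] + [12, 13, 29] -> [2, 12, 13, 17, 26, 29]

Final sorted array: [2, 12, 13, 17, 26, 29]

The merge sort proceeds by recursively splitting the array and merging sorted halves.
After all merges, the sorted array is [2, 12, 13, 17, 26, 29].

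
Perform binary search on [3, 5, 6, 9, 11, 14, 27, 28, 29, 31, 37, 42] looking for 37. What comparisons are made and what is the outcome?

Binary search for 37 in [3, 5, 6, 9, 11, 14, 27, 28, 29, 31, 37, 42]:

lo=0, hi=11, mid=5, arr[mid]=14 -> 14 < 37, search right half
lo=6, hi=11, mid=8, arr[mid]=29 -> 29 < 37, search right half
lo=9, hi=11, mid=10, arr[mid]=37 -> Found target at index 10!

Binary search finds 37 at index 10 after 3 comparisons. The search repeatedly halves the search space by comparing with the middle element.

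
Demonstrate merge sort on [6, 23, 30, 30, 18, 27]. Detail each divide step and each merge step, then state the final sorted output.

Merge sort trace:

Split: [6, 23, 30, 30, 18, 27] -> [6, 23, 30] and [30, 18, 27]
  Split: [6, 23, 30] -> [6] and [23, 30]
    Split: [23, 30] -> [23] and [30]
    Merge: [23] + [30] -> [23, 30]
  Merge: [6] + [23, 30] -> [6, 23, 30]
  Split: [30, 18, 27] -> [30] and [18, 27]
    Split: [18, 27] -> [18] and [27]
    Merge: [18] + [27] -> [18, 27]
  Merge: [30] + [18, 27] -> [18, 27, 30]
Merge: [6, 23, 30] + [18, 27, 30] -> [6, 18, 23, 27, 30, 30]

Final sorted array: [6, 18, 23, 27, 30, 30]

The merge sort proceeds by recursively splitting the array and merging sorted halves.
After all merges, the sorted array is [6, 18, 23, 27, 30, 30].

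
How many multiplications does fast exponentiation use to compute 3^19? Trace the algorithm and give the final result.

Computing 3^19 by squaring (build up from 3^1; each line after the first costs one multiplication):

3^1 = 3
3^2 = (3^1)^2 = 3^2 = 9
3^4 = (3^2)^2 = 9^2 = 81
3^8 = (3^4)^2 = 81^2 = 6561
3^9 = 3 * 3^8 = 3 * 6561 = 19683
3^18 = (3^9)^2 = 19683^2 = 387420489
3^19 = 3 * 3^18 = 3 * 387420489 = 1162261467

Result: 1162261467
Multiplications needed: 6 (6 lines after 3^1)

3^19 = 1162261467. Using exponentiation by squaring, this requires 6 multiplications. The key idea: if the exponent is even, square the half-power; if odd, multiply by the base once.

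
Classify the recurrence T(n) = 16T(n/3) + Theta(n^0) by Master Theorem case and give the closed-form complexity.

Master Theorem for T(n) = 16T(n/3) + O(n^0):

a = 16, b = 3, c = 0
log_b(a) = log_3(16) = 2.5237

Case 1: c = 0 < log_3(16) = 2.5237
T(n) = O(n^(log_3 16))

For T(n) = 16T(n/3) + O(n^0): log_3(16) = 2.5237. This is Case 1 of the Master Theorem (c < log_b(a), work dominated by leaves), giving O(n^(log_3 16)).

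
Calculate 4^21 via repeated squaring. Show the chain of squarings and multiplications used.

Computing 4^21 by squaring (build up from 4^1; each line after the first costs one multiplication):

4^1 = 4
4^2 = (4^1)^2 = 4^2 = 16
4^4 = (4^2)^2 = 16^2 = 256
4^5 = 4 * 4^4 = 4 * 256 = 1024
4^10 = (4^5)^2 = 1024^2 = 1048576
4^20 = (4^10)^2 = 1048576^2 = 1099511627776
4^21 = 4 * 4^20 = 4 * 1099511627776 = 4398046511104

Result: 4398046511104
Multiplications needed: 6 (6 lines after 4^1)

4^21 = 4398046511104. Using exponentiation by squaring, this requires 6 multiplications. The key idea: if the exponent is even, square the half-power; if odd, multiply by the base once.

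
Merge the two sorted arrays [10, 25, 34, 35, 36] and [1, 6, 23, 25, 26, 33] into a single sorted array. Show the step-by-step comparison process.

Merging process:

Compare 10 vs 1: take 1 from right. Merged: [1]
Compare 10 vs 6: take 6 from right. Merged: [1, 6]
Compare 10 vs 23: take 10 from left. Merged: [1, 6, 10]
Compare 25 vs 23: take 23 from right. Merged: [1, 6, 10, 23]
Compare 25 vs 25: take 25 from left. Merged: [1, 6, 10, 23, 25]
Compare 34 vs 25: take 25 from right. Merged: [1, 6, 10, 23, 25, 25]
Compare 34 vs 26: take 26 from right. Merged: [1, 6, 10, 23, 25, 25, 26]
Compare 34 vs 33: take 33 from right. Merged: [1, 6, 10, 23, 25, 25, 26, 33]
Append remaining from left: [34, 35, 36]. Merged: [1, 6, 10, 23, 25, 25, 26, 33, 34, 35, 36]

Final merged array: [1, 6, 10, 23, 25, 25, 26, 33, 34, 35, 36]
Total comparisons: 8

The merged array is [1, 6, 10, 23, 25, 25, 26, 33, 34, 35, 36], requiring 8 comparisons. The merge step runs in O(n) time where n is the total number of elements.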